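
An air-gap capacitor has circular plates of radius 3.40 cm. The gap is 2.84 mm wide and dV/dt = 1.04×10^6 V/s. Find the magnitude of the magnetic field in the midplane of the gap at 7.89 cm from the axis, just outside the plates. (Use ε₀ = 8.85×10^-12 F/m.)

With E = V/d, dE/dt = 3.662×10^8 V/(m·s) and πR² = 3.632×10^-3 m², giving I_d = ε₀ πR² dE/dt = 1.177×10^-5 A.
Outside the plates the loop encloses all of I_d, so B·2πr = μ₀ I_d and B = 2.98×10^-11 T.

2.98×10^-11 T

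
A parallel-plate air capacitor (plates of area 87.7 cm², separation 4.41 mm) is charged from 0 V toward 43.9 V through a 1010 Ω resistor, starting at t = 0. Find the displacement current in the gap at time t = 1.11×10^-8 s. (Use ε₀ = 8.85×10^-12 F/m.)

0.0233 A

C = ε₀A/d = (8.85×10^-12)(8.77×10^-3)/(4.41×10^-3) = 1.760×10^-11 F, so τ = RC = 1.778×10^-8 s.
The conduction current is I(t) = (V₀/R) e^(−t/τ), and the displacement current between the plates equals it.
t/τ = 0.6243; I_d = (43.9/1010) · e^(−0.6243) = (0.04347)(0.5356) = 0.0233 A.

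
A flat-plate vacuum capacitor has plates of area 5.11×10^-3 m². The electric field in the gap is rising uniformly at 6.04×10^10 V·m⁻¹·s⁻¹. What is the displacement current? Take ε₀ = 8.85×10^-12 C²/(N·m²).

2.73×10^-3 A

The displacement current is ε₀ times dΦ_E/dt = ε₀ A dE/dt = (8.85×10^-12)(5.11×10^-3)(6.04×10^10) = 2.73×10^-3 A.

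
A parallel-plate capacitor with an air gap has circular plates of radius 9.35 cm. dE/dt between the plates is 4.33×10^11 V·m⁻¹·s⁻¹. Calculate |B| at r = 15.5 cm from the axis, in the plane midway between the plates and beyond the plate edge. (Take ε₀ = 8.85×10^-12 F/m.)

Total displacement current: I_d = ε₀(πR²)(dE/dt) = (8.85×10^-12)(0.02746)(4.33×10^11) = 0.1052 A.
For r ≥ R the full I_d is enclosed: B = μ₀ I_d/(2πr) = (4π×10^-7)(0.1052)/(2π·0.155) = 1.36×10^-7 T.

1.36×10^-7 T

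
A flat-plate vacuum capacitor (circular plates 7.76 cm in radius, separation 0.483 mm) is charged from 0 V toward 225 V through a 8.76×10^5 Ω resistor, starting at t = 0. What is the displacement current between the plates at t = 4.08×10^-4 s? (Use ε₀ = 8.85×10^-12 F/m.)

6.70×10^-5 A

C = ε₀A/d = (8.85×10^-12)(0.01892)/(4.83×10^-4) = 3.467×10^-10 F and τ = RC = 3.037×10^-4 s. I_d in the gap equals the RC charging current.
I_d(t) = (V₀/R) e^(−t/τ) = 2.568×10^-4 · e^(−1.343) = 6.70×10^-5 A.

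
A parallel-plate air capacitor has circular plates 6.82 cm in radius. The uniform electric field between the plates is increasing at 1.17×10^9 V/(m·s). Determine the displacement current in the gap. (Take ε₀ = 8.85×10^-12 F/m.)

The displacement current is ε₀ times dΦ_E/dt = ε₀ A dE/dt = (8.85×10^-12)(0.01461)(1.17×10^9) = 1.51×10^-4 A.

1.51×10^-4 A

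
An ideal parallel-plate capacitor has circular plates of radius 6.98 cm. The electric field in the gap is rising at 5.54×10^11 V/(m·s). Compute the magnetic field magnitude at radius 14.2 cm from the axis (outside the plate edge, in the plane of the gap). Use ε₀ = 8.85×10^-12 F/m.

I_d = ε₀ dΦ_E/dt = ε₀ πR² (dE/dt) = (8.85×10^-12)(0.01531)(5.54×10^11) = 0.07506 A through the full plate area.
Outside the plates the loop encloses all of I_d, so B·2πr = μ₀ I_d and B = 1.06×10^-7 T.

1.06×10^-7 T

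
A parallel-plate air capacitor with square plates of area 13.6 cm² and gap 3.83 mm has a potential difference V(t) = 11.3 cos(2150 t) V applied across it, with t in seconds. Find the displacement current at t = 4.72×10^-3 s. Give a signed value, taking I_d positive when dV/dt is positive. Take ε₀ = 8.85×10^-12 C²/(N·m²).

dV/dt = (11.3)(2150)·−sin(10.148) = 1.608×10^4 V/s.
I_d = C dV/dt with C = ε₀A/d = (8.85×10^-12)(1.36×10^-3)/(3.83×10^-3) = 3.143×10^-12 F, so I_d = (3.143×10^-12)(1.608×10^4) = 5.05×10^-8 A.

5.05×10^-8 A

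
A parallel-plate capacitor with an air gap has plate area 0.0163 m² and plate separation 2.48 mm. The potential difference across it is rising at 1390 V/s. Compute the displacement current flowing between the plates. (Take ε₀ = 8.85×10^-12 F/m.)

The displacement current equals the charging current C dV/dt. With C = ε₀A/d = (8.85×10^-12)(0.0163)/(2.48×10^-3) = 5.817×10^-11 F, I_d = (5.817×10^-11)(1390) = 8.09×10^-8 A.

8.09×10^-8 A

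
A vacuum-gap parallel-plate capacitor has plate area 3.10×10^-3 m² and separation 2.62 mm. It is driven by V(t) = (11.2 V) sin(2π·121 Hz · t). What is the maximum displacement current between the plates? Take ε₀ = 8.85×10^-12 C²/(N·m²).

The displacement current equals the conduction current C dV/dt, which peaks at C V₀ ω.
With C = ε₀A/d = (8.85×10^-12)(3.10×10^-3)/(2.62×10^-3) = 1.047×10^-11 F and ω = 2πf = 760.3 rad/s, I_d,max = (1.047×10^-11)(11.2)(760.3) = 8.92×10^-8 A.

8.92×10^-8 A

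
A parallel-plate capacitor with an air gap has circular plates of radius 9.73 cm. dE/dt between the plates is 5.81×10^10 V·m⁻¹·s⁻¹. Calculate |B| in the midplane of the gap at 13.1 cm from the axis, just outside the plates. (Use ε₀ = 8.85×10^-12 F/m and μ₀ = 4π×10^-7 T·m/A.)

I_d = ε₀ dΦ_E/dt = ε₀ πR² (dE/dt) = (8.85×10^-12)(0.02974)(5.81×10^10) = 0.01529 A through the full plate area.
Outside the plates the loop encloses all of I_d, so B·2πr = μ₀ I_d and B = 2.33×10^-8 T.

2.33×10^-8 T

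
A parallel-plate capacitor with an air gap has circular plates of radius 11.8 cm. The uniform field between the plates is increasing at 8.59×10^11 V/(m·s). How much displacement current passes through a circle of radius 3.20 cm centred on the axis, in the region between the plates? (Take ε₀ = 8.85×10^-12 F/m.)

0.0245 A

Total displacement current: I_d = ε₀(πR²)(dE/dt) = (8.85×10^-12)(0.04374)(8.59×10^11) = 0.3325 A.
Since J_d is uniform, the enclosed fraction is (r/R)² = 0.07354, giving I_d,enc = 0.0245 A.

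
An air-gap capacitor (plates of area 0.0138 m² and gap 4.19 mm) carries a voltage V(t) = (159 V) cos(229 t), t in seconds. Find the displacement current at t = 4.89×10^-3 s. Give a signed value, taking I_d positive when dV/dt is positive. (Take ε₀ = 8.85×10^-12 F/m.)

-9.55×10^-7 A

C = ε₀A/d = (8.85×10^-12)(0.0138)/(4.19×10^-3) = 2.915×10^-11 F. dV/dt = V₀ω·−sin(ωt); at ωt = 1.11981 rad this factor is -0.9000.
I_d = C dV/dt = (2.915×10^-11)(159)(229)(-0.9000) = -9.55×10^-7 A.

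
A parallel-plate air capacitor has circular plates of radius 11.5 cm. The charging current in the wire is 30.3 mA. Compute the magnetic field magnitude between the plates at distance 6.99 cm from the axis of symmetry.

3.20×10^-8 T

Between the plates the displacement current equals the wire current: I_d = 30.3 mA = 0.0303 A.
For r < R the Ampère–Maxwell law gives B(2πr) = μ₀ I_d (r²/R²), so B = μ₀ I_d r/(2πR²) = (4π×10^-7)(0.0303)(0.0699)/(2π·0.115²) = 3.20×10^-8 T.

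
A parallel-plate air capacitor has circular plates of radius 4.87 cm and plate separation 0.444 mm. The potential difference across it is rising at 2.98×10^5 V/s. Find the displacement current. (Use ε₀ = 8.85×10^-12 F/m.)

4.43×10^-5 A

C = ε₀A/d = (8.85×10^-12)(7.451×10^-3)/(4.44×10^-4) = 1.485×10^-10 F.
I_d = C dV/dt = (1.485×10^-10)(2.98×10^5) = 4.43×10^-5 A.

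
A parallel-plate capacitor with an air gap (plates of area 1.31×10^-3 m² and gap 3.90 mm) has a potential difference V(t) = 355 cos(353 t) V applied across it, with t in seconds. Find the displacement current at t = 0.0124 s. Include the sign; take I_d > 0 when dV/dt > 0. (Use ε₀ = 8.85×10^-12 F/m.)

dV/dt = (355)(353)·−sin(4.3772) = 1.183×10^5 V/s.
I_d = C dV/dt with C = ε₀A/d = (8.85×10^-12)(1.31×10^-3)/(3.90×10^-3) = 2.973×10^-12 F, so I_d = (2.973×10^-12)(1.183×10^5) = 3.52×10^-7 A.

3.52×10^-7 A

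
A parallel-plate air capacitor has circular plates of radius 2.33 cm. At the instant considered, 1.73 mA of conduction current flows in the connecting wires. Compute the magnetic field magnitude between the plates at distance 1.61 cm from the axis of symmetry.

No conduction current crosses the gap, so I_d there equals the 1.73×10^-3 A in the leads.
For r < R the Ampère–Maxwell law gives B(2πr) = μ₀ I_d (r²/R²), so B = μ₀ I_d r/(2πR²) = (4π×10^-7)(1.73×10^-3)(0.0161)/(2π·0.0233²) = 1.03×10^-8 T.

1.03×10^-8 T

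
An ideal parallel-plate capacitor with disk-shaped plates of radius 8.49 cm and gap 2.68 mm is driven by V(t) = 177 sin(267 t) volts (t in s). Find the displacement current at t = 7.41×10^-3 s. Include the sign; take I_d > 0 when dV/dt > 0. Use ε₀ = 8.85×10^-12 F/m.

-1.40×10^-6 A

C = ε₀A/d = (8.85×10^-12)(0.02264)/(2.68×10^-3) = 7.476×10^-11 F. dV/dt = V₀ω·cos(ωt); at ωt = 1.97847 rad this factor is -0.3965.
I_d = C dV/dt = (7.476×10^-11)(177)(267)(-0.3965) = -1.40×10^-6 A.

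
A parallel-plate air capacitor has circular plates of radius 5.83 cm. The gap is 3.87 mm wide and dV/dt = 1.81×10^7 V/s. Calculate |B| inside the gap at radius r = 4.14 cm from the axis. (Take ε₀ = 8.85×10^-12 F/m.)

dE/dt = (dV/dt)/d = 4.677×10^9 V/(m·s); I_d = ε₀(πR²)(dE/dt) = (8.85×10^-12)(0.01068)(4.677×10^9) = 4.421×10^-4 A.
An Ampèrian loop of radius r encloses a fraction (r/R)² of I_d. Then B·2πr = μ₀ I_d (r/R)², giving B = μ₀ I_d r/(2πR²) = 1.08×10^-9 T.

1.08×10^-9 T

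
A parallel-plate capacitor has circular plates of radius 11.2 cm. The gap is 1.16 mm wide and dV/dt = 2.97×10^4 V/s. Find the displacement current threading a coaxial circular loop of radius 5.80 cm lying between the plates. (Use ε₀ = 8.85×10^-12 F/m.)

dE/dt = (dV/dt)/d = 2.560×10^7 V/(m·s); I_d = ε₀(πR²)(dE/dt) = (8.85×10^-12)(0.03941)(2.560×10^7) = 8.929×10^-6 A.
Since J_d is uniform, the enclosed fraction is (r/R)² = 0.2682, giving I_d,enc = 2.39×10^-6 A.

2.39×10^-6 A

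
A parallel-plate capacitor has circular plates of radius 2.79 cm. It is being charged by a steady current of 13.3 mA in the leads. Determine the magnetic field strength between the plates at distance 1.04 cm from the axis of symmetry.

No conduction current crosses the gap, so I_d there equals the 0.0133 A in the leads.
For r < R the Ampère–Maxwell law gives B(2πr) = μ₀ I_d (r²/R²), so B = μ₀ I_d r/(2πR²) = (4π×10^-7)(0.0133)(0.0104)/(2π·0.0279²) = 3.55×10^-8 T.

3.55×10^-8 T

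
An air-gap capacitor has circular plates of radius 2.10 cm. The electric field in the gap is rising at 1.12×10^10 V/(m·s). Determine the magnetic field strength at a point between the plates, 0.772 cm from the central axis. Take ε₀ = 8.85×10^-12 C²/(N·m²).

4.81×10^-10 T

I_d = ε₀ dΦ_E/dt = ε₀ πR² (dE/dt) = (8.85×10^-12)(1.385×10^-3)(1.12×10^10) = 1.373×10^-4 A through the full plate area.
∮B·dl = μ₀ I_d,enc with I_d,enc = I_d r²/R² = 1.856×10^-5 A; so B = μ₀ I_d,enc/(2πr) = 4.81×10^-10 T.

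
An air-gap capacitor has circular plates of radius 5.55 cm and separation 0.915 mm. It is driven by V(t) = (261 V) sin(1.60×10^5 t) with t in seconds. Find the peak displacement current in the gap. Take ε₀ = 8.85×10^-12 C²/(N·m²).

(dE/dt)_max = V₀ω/d = 4.564×10^10 V/(m·s); ω = 1.60×10^5 rad/s.
I_d,max = ε₀ A (dE/dt)_max = (8.85×10^-12)(9.677×10^-3)(4.564×10^10) = 3.91×10^-3 A.

3.91×10^-3 A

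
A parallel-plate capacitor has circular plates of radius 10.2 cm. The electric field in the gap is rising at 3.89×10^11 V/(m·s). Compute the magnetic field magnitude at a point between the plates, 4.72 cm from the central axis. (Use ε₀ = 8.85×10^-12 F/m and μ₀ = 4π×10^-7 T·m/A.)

1.02×10^-7 T

I_d = ε₀ dΦ_E/dt = ε₀ πR² (dE/dt) = (8.85×10^-12)(0.03269)(3.89×10^11) = 0.1125 A through the full plate area.
For r < R the Ampère–Maxwell law gives B(2πr) = μ₀ I_d (r²/R²), so B = μ₀ I_d r/(2πR²) = (4π×10^-7)(0.1125)(0.0472)/(2π·0.102²) = 1.02×10^-7 T.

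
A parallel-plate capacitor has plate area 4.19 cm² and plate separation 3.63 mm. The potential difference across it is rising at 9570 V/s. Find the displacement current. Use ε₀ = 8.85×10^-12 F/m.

9.78×10^-9 A

The displacement current equals the charging current C dV/dt. With C = ε₀A/d = (8.85×10^-12)(4.19×10^-4)/(3.63×10^-3) = 1.022×10^-12 F, I_d = (1.022×10^-12)(9570) = 9.78×10^-9 A.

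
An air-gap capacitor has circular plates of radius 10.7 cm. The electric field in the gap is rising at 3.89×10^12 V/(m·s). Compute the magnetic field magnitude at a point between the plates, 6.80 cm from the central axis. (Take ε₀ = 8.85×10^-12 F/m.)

Total displacement current: I_d = ε₀(πR²)(dE/dt) = (8.85×10^-12)(0.03597)(3.89×10^12) = 1.238 A.
An Ampèrian loop of radius r encloses a fraction (r/R)² of I_d. Then B·2πr = μ₀ I_d (r/R)², giving B = μ₀ I_d r/(2πR²) = 1.47×10^-6 T.

1.47×10^-6 T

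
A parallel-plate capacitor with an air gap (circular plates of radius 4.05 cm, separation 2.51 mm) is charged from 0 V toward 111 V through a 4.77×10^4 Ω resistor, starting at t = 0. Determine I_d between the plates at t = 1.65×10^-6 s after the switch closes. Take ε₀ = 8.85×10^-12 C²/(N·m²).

C = ε₀A/d = (8.85×10^-12)(5.153×10^-3)/(2.51×10^-3) = 1.817×10^-11 F, so τ = RC = 8.667×10^-7 s.
The conduction current is I(t) = (V₀/R) e^(−t/τ), and the displacement current between the plates equals it.
t/τ = 1.904; I_d = (111/4.77×10^4) · e^(−1.904) = (2.327×10^-3)(0.1490) = 3.47×10^-4 A.

3.47×10^-4 A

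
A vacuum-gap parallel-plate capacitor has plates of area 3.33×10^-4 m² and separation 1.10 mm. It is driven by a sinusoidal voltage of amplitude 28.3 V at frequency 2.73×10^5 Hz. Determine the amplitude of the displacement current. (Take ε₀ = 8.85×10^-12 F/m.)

1.30×10^-4 A

C = ε₀A/d = (8.85×10^-12)(3.33×10^-4)/(1.10×10^-3) = 2.679×10^-12 F; ω = 2πf = 1.715×10^6 rad/s.
I_d = C dV/dt, so |I_d|_max = C V₀ ω = (2.679×10^-12)(28.3)(1.715×10^6) = 1.30×10^-4 A.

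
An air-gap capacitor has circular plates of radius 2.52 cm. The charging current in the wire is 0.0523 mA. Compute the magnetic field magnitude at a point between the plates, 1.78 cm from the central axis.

2.93×10^-10 T

No conduction current crosses the gap, so I_d there equals the 5.23×10^-5 A in the leads.
For r < R the Ampère–Maxwell law gives B(2πr) = μ₀ I_d (r²/R²), so B = μ₀ I_d r/(2πR²) = (4π×10^-7)(5.23×10^-5)(0.0178)/(2π·0.0252²) = 2.93×10^-10 T.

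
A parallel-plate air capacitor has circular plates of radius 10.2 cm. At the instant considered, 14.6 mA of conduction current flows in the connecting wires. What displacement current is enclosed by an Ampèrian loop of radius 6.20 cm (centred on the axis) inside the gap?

5.39×10^-3 A

No conduction current crosses the gap, so I_d there equals the 0.0146 A in the leads.
Since J_d is uniform, the enclosed fraction is (r/R)² = 0.3695, giving I_d,enc = 5.39×10^-3 A.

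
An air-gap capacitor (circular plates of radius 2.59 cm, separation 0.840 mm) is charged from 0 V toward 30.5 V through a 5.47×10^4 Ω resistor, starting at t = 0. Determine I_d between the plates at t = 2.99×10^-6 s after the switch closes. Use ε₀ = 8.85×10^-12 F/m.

C = ε₀A/d = (8.85×10^-12)(2.107×10^-3)/(8.40×10^-4) = 2.220×10^-11 F, so τ = RC = 1.214×10^-6 s.
The conduction current is I(t) = (V₀/R) e^(−t/τ), and the displacement current between the plates equals it.
t/τ = 2.463; I_d = (30.5/5.47×10^4) · e^(−2.463) = (5.576×10^-4)(0.08518) = 4.75×10^-5 A.

4.75×10^-5 A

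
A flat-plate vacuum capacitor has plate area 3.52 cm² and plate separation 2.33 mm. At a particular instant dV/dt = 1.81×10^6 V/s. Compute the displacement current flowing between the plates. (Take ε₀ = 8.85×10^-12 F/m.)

The displacement current equals the charging current C dV/dt. With C = ε₀A/d = (8.85×10^-12)(3.52×10^-4)/(2.33×10^-3) = 1.337×10^-12 F, I_d = (1.337×10^-12)(1.81×10^6) = 2.42×10^-6 A.

2.42×10^-6 A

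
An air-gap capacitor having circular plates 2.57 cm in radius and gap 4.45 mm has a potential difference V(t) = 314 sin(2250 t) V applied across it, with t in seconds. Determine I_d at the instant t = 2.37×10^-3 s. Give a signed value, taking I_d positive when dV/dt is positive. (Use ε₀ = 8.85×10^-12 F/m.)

1.69×10^-6 A

C = ε₀A/d = (8.85×10^-12)(2.075×10^-3)/(4.45×10^-3) = 4.127×10^-12 F. dV/dt = V₀ω·cos(ωt); at ωt = 5.3325 rad this factor is 0.5811.
I_d = C dV/dt = (4.127×10^-12)(314)(2250)(0.5811) = 1.69×10^-6 A.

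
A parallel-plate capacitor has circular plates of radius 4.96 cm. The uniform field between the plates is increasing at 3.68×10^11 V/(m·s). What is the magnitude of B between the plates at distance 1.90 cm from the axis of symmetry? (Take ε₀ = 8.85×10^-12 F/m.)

Through the whole plate area (πR² = 7.729×10^-3 m²), I_d = ε₀ πR² dE/dt = 0.02517 A.
An Ampèrian loop of radius r encloses a fraction (r/R)² of I_d. Then B·2πr = μ₀ I_d (r/R)², giving B = μ₀ I_d r/(2πR²) = 3.89×10^-8 T.

3.89×10^-8 T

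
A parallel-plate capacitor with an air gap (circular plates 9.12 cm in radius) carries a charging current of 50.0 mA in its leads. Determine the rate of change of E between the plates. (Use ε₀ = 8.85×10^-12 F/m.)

By continuity, I_d in the gap equals the 50.0 mA flowing in the wire.
Then dE/dt = I_d/(ε₀A) = 2.16×10^11 V/(m·s).

2.16×10^11 V/(m·s)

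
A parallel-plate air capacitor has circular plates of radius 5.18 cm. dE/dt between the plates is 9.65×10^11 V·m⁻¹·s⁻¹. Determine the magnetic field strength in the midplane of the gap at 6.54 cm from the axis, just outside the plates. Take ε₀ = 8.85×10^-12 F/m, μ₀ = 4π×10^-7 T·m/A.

Through the whole plate area (πR² = 8.430×10^-3 m²), I_d = ε₀ πR² dE/dt = 0.07199 A.
Outside the plates the loop encloses all of I_d, so B·2πr = μ₀ I_d and B = 2.20×10^-7 T.

2.20×10^-7 T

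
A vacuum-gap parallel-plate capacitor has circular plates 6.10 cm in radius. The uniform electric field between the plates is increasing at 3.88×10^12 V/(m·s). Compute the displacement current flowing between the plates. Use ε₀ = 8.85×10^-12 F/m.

0.401 A

With a uniform field, Φ_E = EA, so I_d = ε₀ A dE/dt = 0.401 A.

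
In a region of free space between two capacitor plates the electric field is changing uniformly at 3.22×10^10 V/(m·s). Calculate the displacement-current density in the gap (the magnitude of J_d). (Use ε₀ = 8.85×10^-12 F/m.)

0.285 A/m²

The displacement-current density is ε₀ ∂E/∂t = (8.85×10^-12)(3.22×10^10) = 0.285 A/m².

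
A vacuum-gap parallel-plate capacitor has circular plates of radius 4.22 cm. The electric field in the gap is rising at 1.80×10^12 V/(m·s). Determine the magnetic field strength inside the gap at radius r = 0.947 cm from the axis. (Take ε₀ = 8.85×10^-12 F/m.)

9.48×10^-8 T

Total displacement current: I_d = ε₀(πR²)(dE/dt) = (8.85×10^-12)(5.595×10^-3)(1.80×10^12) = 0.08913 A.
For r < R the Ampère–Maxwell law gives B(2πr) = μ₀ I_d (r²/R²), so B = μ₀ I_d r/(2πR²) = (4π×10^-7)(0.08913)(9.47×10^-3)/(2π·0.0422²) = 9.48×10^-8 T.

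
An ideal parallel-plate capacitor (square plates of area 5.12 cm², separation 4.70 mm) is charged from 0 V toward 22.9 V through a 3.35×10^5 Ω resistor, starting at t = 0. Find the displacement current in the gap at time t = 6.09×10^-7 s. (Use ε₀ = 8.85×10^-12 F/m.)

With C = ε₀A/d = (8.85×10^-12)(5.12×10^-4)/(4.70×10^-3) = 9.641×10^-13 F, the time constant is τ = RC = 3.230×10^-7 s, so t/τ = 1.885 and e^(−t/τ) = 0.1518.
I_d = I_cond = (V₀/R) e^(−t/τ) = (6.836×10^-5)(0.1518) = 1.04×10^-5 A.

1.04×10^-5 A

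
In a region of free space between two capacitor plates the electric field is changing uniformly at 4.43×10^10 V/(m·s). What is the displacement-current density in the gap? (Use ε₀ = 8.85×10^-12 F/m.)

0.392 A/m²

The displacement-current density is ε₀ ∂E/∂t = (8.85×10^-12)(4.43×10^10) = 0.392 A/m².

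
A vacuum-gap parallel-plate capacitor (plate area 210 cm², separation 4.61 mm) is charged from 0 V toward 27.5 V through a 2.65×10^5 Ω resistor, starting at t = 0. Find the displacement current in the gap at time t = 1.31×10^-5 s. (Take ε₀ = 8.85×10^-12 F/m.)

With C = ε₀A/d = (8.85×10^-12)(0.0210)/(4.61×10^-3) = 4.031×10^-11 F, the time constant is τ = RC = 1.068×10^-5 s, so t/τ = 1.227 and e^(−t/τ) = 0.2932.
I_d = I_cond = (V₀/R) e^(−t/τ) = (1.038×10^-4)(0.2932) = 3.04×10^-5 A.

3.04×10^-5 A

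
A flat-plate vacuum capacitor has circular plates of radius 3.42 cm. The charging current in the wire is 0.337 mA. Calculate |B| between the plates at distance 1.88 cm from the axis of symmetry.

1.08×10^-9 T

By continuity the displacement current in the gap matches the conduction current: I_d = 3.37×10^-4 A.
An Ampèrian loop of radius r encloses a fraction (r/R)² of I_d. Then B·2πr = μ₀ I_d (r/R)², giving B = μ₀ I_d r/(2πR²) = 1.08×10^-9 T.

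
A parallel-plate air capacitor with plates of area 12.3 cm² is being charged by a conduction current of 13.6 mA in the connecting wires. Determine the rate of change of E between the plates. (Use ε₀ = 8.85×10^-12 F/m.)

1.25×10^12 V/(m·s)

By continuity, I_d in the gap equals the 13.6 mA flowing in the wire.
Inverting I_d = ε₀ A dE/dt gives dE/dt = 0.0136 / (8.85×10^-12 · 1.23×10^-3) = 1.25×10^12 V/(m·s).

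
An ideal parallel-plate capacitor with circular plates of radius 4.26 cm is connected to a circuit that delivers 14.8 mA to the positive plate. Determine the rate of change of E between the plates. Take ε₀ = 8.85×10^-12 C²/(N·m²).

2.93×10^11 V/(m·s)

By continuity, I_d in the gap equals the 14.8 mA flowing in the wire.
Inverting I_d = ε₀ A dE/dt gives dE/dt = 0.0148 / (8.85×10^-12 · 5.701×10^-3) = 2.93×10^11 V/(m·s).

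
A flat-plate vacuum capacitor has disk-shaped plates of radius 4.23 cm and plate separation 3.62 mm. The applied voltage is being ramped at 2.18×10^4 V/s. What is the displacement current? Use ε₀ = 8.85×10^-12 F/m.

3.00×10^-7 A

C = ε₀A/d = (8.85×10^-12)(5.621×10^-3)/(3.62×10^-3) = 1.374×10^-11 F.
I_d = C dV/dt = (1.374×10^-11)(2.18×10^4) = 3.00×10^-7 A.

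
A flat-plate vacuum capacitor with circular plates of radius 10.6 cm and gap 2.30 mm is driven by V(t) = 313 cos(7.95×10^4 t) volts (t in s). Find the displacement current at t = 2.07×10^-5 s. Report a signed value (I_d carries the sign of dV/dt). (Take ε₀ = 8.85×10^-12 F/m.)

dV/dt = (313)(7.95×10^4)·−sin(1.64565) = -2.481×10^7 V/s.
I_d = C dV/dt with C = ε₀A/d = (8.85×10^-12)(0.03530)/(2.30×10^-3) = 1.358×10^-10 F, so I_d = (1.358×10^-10)(-2.481×10^7) = -3.37×10^-3 A.

-3.37×10^-3 A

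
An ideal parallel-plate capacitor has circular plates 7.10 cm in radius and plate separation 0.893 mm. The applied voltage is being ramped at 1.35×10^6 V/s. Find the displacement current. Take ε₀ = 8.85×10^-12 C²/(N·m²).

2.12×10^-4 A

The displacement current equals the charging current C dV/dt. With C = ε₀A/d = (8.85×10^-12)(0.01584)/(8.93×10^-4) = 1.570×10^-10 F, I_d = (1.570×10^-10)(1.35×10^6) = 2.12×10^-4 A.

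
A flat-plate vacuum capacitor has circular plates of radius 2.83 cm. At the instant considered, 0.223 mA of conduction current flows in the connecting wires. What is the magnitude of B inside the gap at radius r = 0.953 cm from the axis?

5.31×10^-10 T

By continuity the displacement current in the gap matches the conduction current: I_d = 2.23×10^-4 A.
∮B·dl = μ₀ I_d,enc with I_d,enc = I_d r²/R² = 2.529×10^-5 A; so B = μ₀ I_d,enc/(2πr) = 5.31×10^-10 T.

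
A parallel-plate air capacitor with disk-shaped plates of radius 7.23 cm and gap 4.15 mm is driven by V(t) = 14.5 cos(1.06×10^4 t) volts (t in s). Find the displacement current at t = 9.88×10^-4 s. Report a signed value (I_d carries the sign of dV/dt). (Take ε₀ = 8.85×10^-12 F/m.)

dV/dt = (14.5)(1.06×10^4)·−sin(10.4728) = 1.332×10^5 V/s.
I_d = C dV/dt with C = ε₀A/d = (8.85×10^-12)(0.01642)/(4.15×10^-3) = 3.502×10^-11 F, so I_d = (3.502×10^-11)(1.332×10^5) = 4.66×10^-6 A.

4.66×10^-6 A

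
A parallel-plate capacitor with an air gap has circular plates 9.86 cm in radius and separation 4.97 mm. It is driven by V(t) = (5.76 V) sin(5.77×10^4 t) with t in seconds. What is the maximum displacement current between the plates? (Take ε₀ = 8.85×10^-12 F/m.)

1.81×10^-5 A

The displacement current equals the conduction current C dV/dt, which peaks at C V₀ ω.
With C = ε₀A/d = (8.85×10^-12)(0.03054)/(4.97×10^-3) = 5.438×10^-11 F and ω = 5.77×10^4 rad/s, I_d,max = (5.438×10^-11)(5.76)(5.77×10^4) = 1.81×10^-5 A.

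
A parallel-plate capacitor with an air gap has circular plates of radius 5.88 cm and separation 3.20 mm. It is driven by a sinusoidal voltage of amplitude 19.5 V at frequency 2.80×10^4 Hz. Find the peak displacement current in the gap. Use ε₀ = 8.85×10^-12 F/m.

The displacement current equals the conduction current C dV/dt, which peaks at C V₀ ω.
With C = ε₀A/d = (8.85×10^-12)(0.01086)/(3.20×10^-3) = 3.003×10^-11 F and ω = 2πf = 1.759×10^5 rad/s, I_d,max = (3.003×10^-11)(19.5)(1.759×10^5) = 1.03×10^-4 A.

1.03×10^-4 A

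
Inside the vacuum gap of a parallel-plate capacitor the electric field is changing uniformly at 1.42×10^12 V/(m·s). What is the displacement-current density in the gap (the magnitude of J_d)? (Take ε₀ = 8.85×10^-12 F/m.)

12.6 A/m²

J_d = ε₀ ∂E/∂t, so J_d = 12.6 A/m².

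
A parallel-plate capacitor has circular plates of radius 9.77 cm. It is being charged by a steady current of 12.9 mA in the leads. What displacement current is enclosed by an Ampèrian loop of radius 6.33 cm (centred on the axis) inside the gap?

Between the plates the displacement current equals the wire current: I_d = 12.9 mA = 0.0129 A.
The field is uniform, so I_d,enc = I_d (r/R)² = (0.0129)(6.33/9.77)² = 5.42×10^-3 A.

5.42×10^-3 A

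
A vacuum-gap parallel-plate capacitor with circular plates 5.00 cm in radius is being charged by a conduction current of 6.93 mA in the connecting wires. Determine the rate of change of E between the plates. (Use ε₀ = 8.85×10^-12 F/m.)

9.97×10^10 V/(m·s)

The displacement current between the plates equals the conduction current, I_d = 6.93 mA.
Since I_d = ε₀ A dE/dt, dE/dt = I_d/(ε₀A) = (6.93×10^-3)/((8.85×10^-12)(7.854×10^-3)) = 9.97×10^10 V/(m·s).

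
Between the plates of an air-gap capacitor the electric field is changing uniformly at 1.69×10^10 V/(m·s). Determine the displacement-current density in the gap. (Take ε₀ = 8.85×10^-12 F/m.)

The displacement-current density is ε₀ ∂E/∂t = (8.85×10^-12)(1.69×10^10) = 0.150 A/m².

0.150 A/m²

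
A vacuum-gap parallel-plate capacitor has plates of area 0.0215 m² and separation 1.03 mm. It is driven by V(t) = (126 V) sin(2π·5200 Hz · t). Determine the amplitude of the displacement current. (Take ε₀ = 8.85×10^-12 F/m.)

C = ε₀A/d = (8.85×10^-12)(0.0215)/(1.03×10^-3) = 1.847×10^-10 F; ω = 2πf = 3.267×10^4 rad/s.
I_d = C dV/dt, so |I_d|_max = C V₀ ω = (1.847×10^-10)(126)(3.267×10^4) = 7.60×10^-4 A.

7.60×10^-4 A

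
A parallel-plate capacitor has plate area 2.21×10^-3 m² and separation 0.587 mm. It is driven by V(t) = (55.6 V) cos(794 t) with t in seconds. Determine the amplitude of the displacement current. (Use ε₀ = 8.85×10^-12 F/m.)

1.47×10^-6 A

C = ε₀A/d = (8.85×10^-12)(2.21×10^-3)/(5.87×10^-4) = 3.332×10^-11 F; ω = 794 rad/s.
I_d = C dV/dt, so |I_d|_max = C V₀ ω = (3.332×10^-11)(55.6)(794) = 1.47×10^-6 A.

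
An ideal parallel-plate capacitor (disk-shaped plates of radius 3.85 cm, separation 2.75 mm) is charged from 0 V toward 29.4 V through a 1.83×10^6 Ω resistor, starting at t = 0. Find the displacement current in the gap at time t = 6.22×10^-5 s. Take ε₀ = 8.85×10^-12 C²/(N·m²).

C = ε₀A/d = (8.85×10^-12)(4.657×10^-3)/(2.75×10^-3) = 1.499×10^-11 F and τ = RC = 2.743×10^-5 s. I_d in the gap equals the RC charging current.
I_d(t) = (V₀/R) e^(−t/τ) = 1.607×10^-5 · e^(−2.268) = 1.66×10^-6 A.

1.66×10^-6 A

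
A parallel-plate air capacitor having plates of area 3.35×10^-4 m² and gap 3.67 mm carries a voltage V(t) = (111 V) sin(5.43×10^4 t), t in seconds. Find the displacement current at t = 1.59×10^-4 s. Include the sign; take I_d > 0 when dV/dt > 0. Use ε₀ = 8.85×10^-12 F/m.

-3.42×10^-6 A

dV/dt = (111)(5.43×10^4)·cos(8.6337) = -4.238×10^6 V/s.
I_d = C dV/dt with C = ε₀A/d = (8.85×10^-12)(3.35×10^-4)/(3.67×10^-3) = 8.078×10^-13 F, so I_d = (8.078×10^-13)(-4.238×10^6) = -3.42×10^-6 A.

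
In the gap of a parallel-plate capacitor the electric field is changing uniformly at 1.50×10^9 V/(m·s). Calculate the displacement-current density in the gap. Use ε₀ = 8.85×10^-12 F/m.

0.0133 A/m²

J_d = ε₀ dE/dt = (8.85×10^-12)(1.50×10^9) = 0.0133 A/m².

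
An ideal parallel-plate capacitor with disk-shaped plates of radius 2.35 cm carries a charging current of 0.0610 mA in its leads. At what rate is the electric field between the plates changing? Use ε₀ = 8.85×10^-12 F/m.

Charge continuity gives I_d = I = 6.10×10^-5 A between the plates.
Since I_d = ε₀ A dE/dt, dE/dt = I_d/(ε₀A) = (6.10×10^-5)/((8.85×10^-12)(1.735×10^-3)) = 3.97×10^9 V/(m·s).

3.97×10^9 V/(m·s)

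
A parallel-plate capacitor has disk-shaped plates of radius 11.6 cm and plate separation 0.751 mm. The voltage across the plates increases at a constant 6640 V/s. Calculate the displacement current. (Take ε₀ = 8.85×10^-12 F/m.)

3.31×10^-6 A

C = ε₀A/d = (8.85×10^-12)(0.04227)/(7.51×10^-4) = 4.981×10^-10 F.
I_d = C dV/dt = (4.981×10^-10)(6640) = 3.31×10^-6 A.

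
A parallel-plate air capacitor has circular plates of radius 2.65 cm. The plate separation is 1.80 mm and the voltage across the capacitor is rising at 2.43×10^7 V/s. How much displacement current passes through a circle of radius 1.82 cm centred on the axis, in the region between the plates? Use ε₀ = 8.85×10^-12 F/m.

dE/dt = (dV/dt)/d = 1.350×10^10 V/(m·s); I_d = ε₀(πR²)(dE/dt) = (8.85×10^-12)(2.206×10^-3)(1.350×10^10) = 2.636×10^-4 A.
The field is uniform, so I_d,enc = I_d (r/R)² = (2.636×10^-4)(1.82/2.65)² = 1.24×10^-4 A.

1.24×10^-4 A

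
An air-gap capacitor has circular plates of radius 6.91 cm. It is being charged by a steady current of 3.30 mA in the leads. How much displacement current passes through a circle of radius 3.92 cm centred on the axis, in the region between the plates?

No conduction current crosses the gap, so I_d there equals the 3.30×10^-3 A in the leads.
The field is uniform, so I_d,enc = I_d (r/R)² = (3.30×10^-3)(3.92/6.91)² = 1.06×10^-3 A.

1.06×10^-3 A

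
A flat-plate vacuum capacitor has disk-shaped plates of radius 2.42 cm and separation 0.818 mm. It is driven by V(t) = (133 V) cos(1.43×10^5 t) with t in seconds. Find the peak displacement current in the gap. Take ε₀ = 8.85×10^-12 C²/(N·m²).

C = ε₀A/d = (8.85×10^-12)(1.840×10^-3)/(8.18×10^-4) = 1.991×10^-11 F; ω = 1.43×10^5 rad/s.
I_d = C dV/dt, so |I_d|_max = C V₀ ω = (1.991×10^-11)(133)(1.43×10^5) = 3.79×10^-4 A.

3.79×10^-4 A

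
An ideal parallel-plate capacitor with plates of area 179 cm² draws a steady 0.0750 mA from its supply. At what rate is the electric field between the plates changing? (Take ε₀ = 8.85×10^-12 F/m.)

By continuity, I_d in the gap equals the 0.0750 mA flowing in the wire.
Then dE/dt = I_d/(ε₀A) = 4.73×10^8 V/(m·s).

4.73×10^8 V/(m·s)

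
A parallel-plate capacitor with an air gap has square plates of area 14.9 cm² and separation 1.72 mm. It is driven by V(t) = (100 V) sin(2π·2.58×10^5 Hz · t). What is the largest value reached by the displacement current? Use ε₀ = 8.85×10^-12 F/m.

1.24×10^-3 A

(dE/dt)_max = V₀ω/d = 9.424×10^10 V/(m·s); ω = 2πf = 1.621×10^6 rad/s.
I_d,max = ε₀ A (dE/dt)_max = (8.85×10^-12)(1.49×10^-3)(9.424×10^10) = 1.24×10^-3 A.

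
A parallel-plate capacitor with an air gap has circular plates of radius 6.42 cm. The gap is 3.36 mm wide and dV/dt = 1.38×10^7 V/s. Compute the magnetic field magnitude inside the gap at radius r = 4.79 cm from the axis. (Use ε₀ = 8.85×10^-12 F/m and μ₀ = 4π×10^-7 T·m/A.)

1.09×10^-9 T

dE/dt = (dV/dt)/d = 4.107×10^9 V/(m·s); I_d = ε₀(πR²)(dE/dt) = (8.85×10^-12)(0.01295)(4.107×10^9) = 4.707×10^-4 A.
∮B·dl = μ₀ I_d,enc with I_d,enc = I_d r²/R² = 2.620×10^-4 A; so B = μ₀ I_d,enc/(2πr) = 1.09×10^-9 T.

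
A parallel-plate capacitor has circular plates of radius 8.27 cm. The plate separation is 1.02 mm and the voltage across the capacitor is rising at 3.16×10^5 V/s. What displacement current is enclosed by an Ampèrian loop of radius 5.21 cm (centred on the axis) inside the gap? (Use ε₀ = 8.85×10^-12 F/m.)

With E = V/d, dE/dt = 3.098×10^8 V/(m·s) and πR² = 0.02149 m², giving I_d = ε₀ πR² dE/dt = 5.892×10^-5 A.
The field is uniform, so I_d,enc = I_d (r/R)² = (5.892×10^-5)(5.21/8.27)² = 2.34×10^-5 A.

2.34×10^-5 A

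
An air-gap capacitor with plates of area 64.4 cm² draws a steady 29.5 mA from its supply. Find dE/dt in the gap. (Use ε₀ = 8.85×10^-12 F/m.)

5.18×10^11 V/(m·s)

Charge continuity gives I_d = I = 0.0295 A between the plates.
Inverting I_d = ε₀ A dE/dt gives dE/dt = 0.0295 / (8.85×10^-12 · 6.44×10^-3) = 5.18×10^11 V/(m·s).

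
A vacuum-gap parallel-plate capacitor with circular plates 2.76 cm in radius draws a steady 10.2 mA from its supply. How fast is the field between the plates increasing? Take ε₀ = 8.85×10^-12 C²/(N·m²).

Charge continuity gives I_d = I = 0.0102 A between the plates.
Then dE/dt = I_d/(ε₀A) = 4.82×10^11 V/(m·s).

4.82×10^11 V/(m·s)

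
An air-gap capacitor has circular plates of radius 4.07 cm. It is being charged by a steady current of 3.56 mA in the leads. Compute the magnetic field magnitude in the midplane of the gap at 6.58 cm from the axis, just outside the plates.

1.08×10^-8 T

Between the plates the displacement current equals the wire current: I_d = 3.56 mA = 3.56×10^-3 A.
Outside the plates the loop encloses all of I_d, so B·2πr = μ₀ I_d and B = 1.08×10^-8 T.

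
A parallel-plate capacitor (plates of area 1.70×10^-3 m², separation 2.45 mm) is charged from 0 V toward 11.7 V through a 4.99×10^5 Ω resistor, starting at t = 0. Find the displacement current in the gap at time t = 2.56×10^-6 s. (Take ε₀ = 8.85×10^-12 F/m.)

1.02×10^-5 A

C = ε₀A/d = (8.85×10^-12)(1.70×10^-3)/(2.45×10^-3) = 6.141×10^-12 F, so τ = RC = 3.064×10^-6 s.
The conduction current is I(t) = (V₀/R) e^(−t/τ), and the displacement current between the plates equals it.
t/τ = 0.8355; I_d = (11.7/4.99×10^5) · e^(−0.8355) = (2.345×10^-5)(0.4337) = 1.02×10^-5 A.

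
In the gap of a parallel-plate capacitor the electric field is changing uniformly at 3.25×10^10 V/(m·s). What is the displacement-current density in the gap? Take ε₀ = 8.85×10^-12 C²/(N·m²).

0.288 A/m²

The displacement-current density is ε₀ ∂E/∂t = (8.85×10^-12)(3.25×10^10) = 0.288 A/m².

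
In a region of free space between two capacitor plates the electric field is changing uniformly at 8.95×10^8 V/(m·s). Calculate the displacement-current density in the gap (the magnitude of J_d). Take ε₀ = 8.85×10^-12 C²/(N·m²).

7.92×10^-3 A/m²

J_d = ε₀ ∂E/∂t, so J_d = 7.92×10^-3 A/m².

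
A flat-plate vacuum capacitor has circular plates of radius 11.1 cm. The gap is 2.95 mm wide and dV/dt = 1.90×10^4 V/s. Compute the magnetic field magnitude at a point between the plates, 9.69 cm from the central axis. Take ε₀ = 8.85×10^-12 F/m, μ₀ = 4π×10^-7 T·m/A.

dE/dt = (dV/dt)/d = 6.441×10^6 V/(m·s); I_d = ε₀(πR²)(dE/dt) = (8.85×10^-12)(0.03871)(6.441×10^6) = 2.207×10^-6 A.
∮B·dl = μ₀ I_d,enc with I_d,enc = I_d r²/R² = 1.682×10^-6 A; so B = μ₀ I_d,enc/(2πr) = 3.47×10^-12 T.

3.47×10^-12 T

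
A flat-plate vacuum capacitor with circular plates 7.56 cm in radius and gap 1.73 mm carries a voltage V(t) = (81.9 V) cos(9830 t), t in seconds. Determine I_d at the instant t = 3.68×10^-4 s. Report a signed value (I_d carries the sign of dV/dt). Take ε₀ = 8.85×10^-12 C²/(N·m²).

3.39×10^-5 A

dV/dt = (81.9)(9830)·−sin(3.61744) = 3.688×10^5 V/s.
I_d = C dV/dt with C = ε₀A/d = (8.85×10^-12)(0.01796)/(1.73×10^-3) = 9.188×10^-11 F, so I_d = (9.188×10^-11)(3.688×10^5) = 3.39×10^-5 A.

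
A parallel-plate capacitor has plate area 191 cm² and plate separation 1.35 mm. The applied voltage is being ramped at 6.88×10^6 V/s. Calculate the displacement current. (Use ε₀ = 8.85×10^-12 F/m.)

8.61×10^-4 A

The field between the plates is E = V/d, so dE/dt = (6.88×10^6)/(1.35×10^-3 m) = 5.096×10^9 V/(m·s).
I_d = ε₀ A (dE/dt) = (8.85×10^-12)(0.0191)(5.096×10^9) = 8.61×10^-4 A.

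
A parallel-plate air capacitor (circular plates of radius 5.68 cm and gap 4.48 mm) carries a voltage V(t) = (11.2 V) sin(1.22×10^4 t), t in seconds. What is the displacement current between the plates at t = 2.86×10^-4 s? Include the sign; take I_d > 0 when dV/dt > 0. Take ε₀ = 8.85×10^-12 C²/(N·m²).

-2.57×10^-6 A

dE/dt = (V₀ω/d)·cos(ωt) with ωt = 3.4892 rad: (11.2)(1.22×10^4)(-0.9402)/(4.48×10^-3) = -2.868×10^7 V/(m·s).
I_d = ε₀ A dE/dt = (8.85×10^-12)(0.01014)(-2.868×10^7) = -2.57×10^-6 A.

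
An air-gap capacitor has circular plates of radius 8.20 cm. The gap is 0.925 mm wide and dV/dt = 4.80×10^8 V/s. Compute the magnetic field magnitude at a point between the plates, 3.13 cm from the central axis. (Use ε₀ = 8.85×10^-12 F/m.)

dE/dt = (dV/dt)/d = 5.189×10^11 V/(m·s); I_d = ε₀(πR²)(dE/dt) = (8.85×10^-12)(0.02112)(5.189×10^11) = 0.09699 A.
For r < R the Ampère–Maxwell law gives B(2πr) = μ₀ I_d (r²/R²), so B = μ₀ I_d r/(2πR²) = (4π×10^-7)(0.09699)(0.0313)/(2π·0.0820²) = 9.03×10^-8 T.

9.03×10^-8 T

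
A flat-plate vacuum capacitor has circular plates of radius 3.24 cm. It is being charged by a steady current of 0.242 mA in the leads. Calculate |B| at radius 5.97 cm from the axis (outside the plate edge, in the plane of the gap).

8.11×10^-10 T

By continuity the displacement current in the gap matches the conduction current: I_d = 2.42×10^-4 A.
For r ≥ R the full I_d is enclosed: B = μ₀ I_d/(2πr) = (4π×10^-7)(2.42×10^-4)/(2π·0.0597) = 8.11×10^-10 T.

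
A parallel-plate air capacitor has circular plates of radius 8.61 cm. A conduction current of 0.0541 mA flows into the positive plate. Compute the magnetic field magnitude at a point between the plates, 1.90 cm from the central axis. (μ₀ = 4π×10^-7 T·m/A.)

By continuity the displacement current in the gap matches the conduction current: I_d = 5.41×10^-5 A.
∮B·dl = μ₀ I_d,enc with I_d,enc = I_d r²/R² = 2.634×10^-6 A; so B = μ₀ I_d,enc/(2πr) = 2.77×10^-11 T.

2.77×10^-11 T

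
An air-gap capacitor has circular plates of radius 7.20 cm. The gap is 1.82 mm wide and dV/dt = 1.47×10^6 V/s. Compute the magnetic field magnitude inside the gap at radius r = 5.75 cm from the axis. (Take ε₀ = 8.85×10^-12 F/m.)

2.58×10^-10 T

With E = V/d, dE/dt = 8.077×10^8 V/(m·s) and πR² = 0.01629 m², giving I_d = ε₀ πR² dE/dt = 1.164×10^-4 A.
An Ampèrian loop of radius r encloses a fraction (r/R)² of I_d. Then B·2πr = μ₀ I_d (r/R)², giving B = μ₀ I_d r/(2πR²) = 2.58×10^-10 T.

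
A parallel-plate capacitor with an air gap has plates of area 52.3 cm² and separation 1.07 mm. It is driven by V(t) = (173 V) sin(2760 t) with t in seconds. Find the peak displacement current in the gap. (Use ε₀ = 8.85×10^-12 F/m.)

2.07×10^-5 A

C = ε₀A/d = (8.85×10^-12)(5.23×10^-3)/(1.07×10^-3) = 4.326×10^-11 F; ω = 2760 rad/s.
I_d = C dV/dt, so |I_d|_max = C V₀ ω = (4.326×10^-11)(173)(2760) = 2.07×10^-5 A.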